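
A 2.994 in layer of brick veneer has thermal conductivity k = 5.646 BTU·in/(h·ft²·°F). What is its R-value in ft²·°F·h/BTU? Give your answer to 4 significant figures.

R = L/k = 2.994/5.646 = 0.53029 ft²·°F·h/BTU

0.5303 ft²·°F·h/BTU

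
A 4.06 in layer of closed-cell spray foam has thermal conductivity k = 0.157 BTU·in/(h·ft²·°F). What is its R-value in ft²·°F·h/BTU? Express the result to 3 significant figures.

25.9 ft²·°F·h/BTU

R = L/k = 4.06/0.157 = 25.86 ft²·°F·h/BTU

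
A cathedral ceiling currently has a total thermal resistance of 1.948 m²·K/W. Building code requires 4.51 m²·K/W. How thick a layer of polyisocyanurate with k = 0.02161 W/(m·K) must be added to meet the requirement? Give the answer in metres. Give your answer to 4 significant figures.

ΔR = 4.51 − 1.948 = 2.562 m²·K/W
L = ΔR × k = 2.562 × 0.02161 = 0.055365 m

0.05536 m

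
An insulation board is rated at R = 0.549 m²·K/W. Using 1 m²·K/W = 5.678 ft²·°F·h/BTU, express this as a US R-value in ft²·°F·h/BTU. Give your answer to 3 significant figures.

R_US = 0.549 × 5.678 = 3.117

3.12 ft²·°F·h/BTU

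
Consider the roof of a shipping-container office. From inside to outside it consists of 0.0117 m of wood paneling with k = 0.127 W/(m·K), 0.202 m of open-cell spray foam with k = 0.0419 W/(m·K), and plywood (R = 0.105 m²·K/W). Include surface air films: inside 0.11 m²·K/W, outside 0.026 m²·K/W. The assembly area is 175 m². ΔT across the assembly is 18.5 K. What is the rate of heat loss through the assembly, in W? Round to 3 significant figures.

628 W

0.0117/0.127 = 0.09213
0.202/0.0419 = 4.821
R_total = 0.11 + 0.09213 + 4.821 + 0.105 + 0.026 = 5.154 m²·K/W
Q = A·ΔT/R = 175 × 18.5 / 5.154 = 628.1 W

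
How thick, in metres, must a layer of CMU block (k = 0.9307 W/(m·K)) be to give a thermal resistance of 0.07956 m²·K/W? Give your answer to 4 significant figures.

0.07405 m

L = R·k = 0.07956 × 0.9307 = 0.074046 m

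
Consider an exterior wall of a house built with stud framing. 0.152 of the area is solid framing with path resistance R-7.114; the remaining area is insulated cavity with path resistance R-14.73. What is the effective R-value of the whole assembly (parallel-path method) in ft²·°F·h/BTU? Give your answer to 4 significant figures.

12.67 ft²·°F·h/BTU

U_eff = 0.848/14.73 + 0.152/7.114 = 0.05757 + 0.021366 = 0.078936
R_eff = 1/U_eff = 12.669 ft²·°F·h/BTU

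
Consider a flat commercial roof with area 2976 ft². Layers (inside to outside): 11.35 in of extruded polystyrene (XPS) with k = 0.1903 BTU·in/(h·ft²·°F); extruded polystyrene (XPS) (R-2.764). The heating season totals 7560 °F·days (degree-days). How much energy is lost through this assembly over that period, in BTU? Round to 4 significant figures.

11.35/0.1903 = 59.643
R_total = 59.643 + 2.764 = 62.407 ft²·°F·h/BTU
E = A × HDD × 24 / R = 2976 × 7560 × 24 / 62.407 = 8652400 BTU

8652000 BTU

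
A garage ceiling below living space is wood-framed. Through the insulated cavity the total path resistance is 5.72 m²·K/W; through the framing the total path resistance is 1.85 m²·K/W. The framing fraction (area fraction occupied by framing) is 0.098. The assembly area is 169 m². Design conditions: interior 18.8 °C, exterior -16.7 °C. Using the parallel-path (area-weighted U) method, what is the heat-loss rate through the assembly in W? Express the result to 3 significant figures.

U_eff = 0.902/5.72 + 0.098/1.85 = 0.1577 + 0.05297 = 0.2107
R_eff = 1/U_eff = 4.747 m²·K/W
Q = 169 × (18.8 − (-16.7)) / 4.747 = 1264 W

1260 W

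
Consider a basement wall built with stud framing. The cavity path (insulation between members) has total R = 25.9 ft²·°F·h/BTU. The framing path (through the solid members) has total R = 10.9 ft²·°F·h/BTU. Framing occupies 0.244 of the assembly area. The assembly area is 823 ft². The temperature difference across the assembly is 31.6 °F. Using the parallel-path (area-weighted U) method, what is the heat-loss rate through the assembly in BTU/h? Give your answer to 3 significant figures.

U_eff = 0.756/25.9 + 0.244/10.9 = 0.02919 + 0.02239 = 0.05157
R_eff = 1/U_eff = 19.39 ft²·°F·h/BTU
Q = 823 × 31.6 / 19.39 = 1341 BTU/h

1340 BTU/h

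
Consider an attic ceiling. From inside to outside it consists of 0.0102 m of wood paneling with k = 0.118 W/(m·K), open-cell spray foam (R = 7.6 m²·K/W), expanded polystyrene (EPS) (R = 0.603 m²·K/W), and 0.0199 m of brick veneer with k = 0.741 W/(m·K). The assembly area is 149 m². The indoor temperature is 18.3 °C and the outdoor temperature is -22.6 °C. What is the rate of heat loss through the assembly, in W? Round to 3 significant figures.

0.0102/0.118 = 0.08644
0.0199/0.741 = 0.02686
R_total = 0.08644 + 7.6 + 0.603 + 0.02686 = 8.316 m²·K/W
Q = A·ΔT/R = 149 × (18.3 − (-22.6)) / 8.316 = 732.8 W

733 W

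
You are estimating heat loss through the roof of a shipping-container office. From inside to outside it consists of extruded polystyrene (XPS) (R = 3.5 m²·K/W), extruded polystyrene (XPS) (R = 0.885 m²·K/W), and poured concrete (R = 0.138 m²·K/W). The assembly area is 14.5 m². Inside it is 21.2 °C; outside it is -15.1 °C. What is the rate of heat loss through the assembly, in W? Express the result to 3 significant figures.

116 W

R_total = 3.5 + 0.885 + 0.138 = 4.523 m²·K/W
Q = A·ΔT/R = 14.5 × (21.2 − (-15.1)) / 4.523 = 116.4 W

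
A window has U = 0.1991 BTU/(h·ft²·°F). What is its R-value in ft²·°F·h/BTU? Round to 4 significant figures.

R = 1/U = 1/0.1991 = 5.0226

5.023 ft²·°F·h/BTU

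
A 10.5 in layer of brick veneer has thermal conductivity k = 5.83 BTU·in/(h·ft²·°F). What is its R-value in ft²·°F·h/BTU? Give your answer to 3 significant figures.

R = L/k = 10.5/5.83 = 1.801 ft²·°F·h/BTU

1.80 ft²·°F·h/BTU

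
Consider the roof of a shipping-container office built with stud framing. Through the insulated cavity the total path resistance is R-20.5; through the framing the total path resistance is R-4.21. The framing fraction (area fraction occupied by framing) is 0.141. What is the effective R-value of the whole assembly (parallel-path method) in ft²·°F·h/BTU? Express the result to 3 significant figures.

13.3 ft²·°F·h/BTU

U_eff = 0.859/20.5 + 0.141/4.21 = 0.0419 + 0.03349 = 0.07539
R_eff = 1/U_eff = 13.26 ft²·°F·h/BTU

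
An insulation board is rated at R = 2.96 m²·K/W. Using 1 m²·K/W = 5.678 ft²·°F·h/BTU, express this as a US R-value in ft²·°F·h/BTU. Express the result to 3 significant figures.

16.8 ft²·°F·h/BTU

R_US = 2.96 × 5.678 = 16.81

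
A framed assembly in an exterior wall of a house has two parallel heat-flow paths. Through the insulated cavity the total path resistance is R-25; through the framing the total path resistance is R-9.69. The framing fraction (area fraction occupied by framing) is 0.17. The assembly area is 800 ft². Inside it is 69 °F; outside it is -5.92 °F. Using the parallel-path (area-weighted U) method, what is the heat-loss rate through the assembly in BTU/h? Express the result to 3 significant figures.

U_eff = 0.83/25 + 0.17/9.69 = 0.0332 + 0.01754 = 0.05074
R_eff = 1/U_eff = 19.71 ft²·°F·h/BTU
Q = 800 × (69 − (-5.92)) / 19.71 = 3041 BTU/h

3040 BTU/h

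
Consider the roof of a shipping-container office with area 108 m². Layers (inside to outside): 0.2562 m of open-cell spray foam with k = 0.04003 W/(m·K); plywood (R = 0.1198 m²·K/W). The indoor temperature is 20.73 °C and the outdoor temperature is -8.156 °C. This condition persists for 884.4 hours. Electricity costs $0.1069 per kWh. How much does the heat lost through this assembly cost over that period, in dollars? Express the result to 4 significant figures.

45.24 dollars

0.2562/0.04003 = 6.4002
R_total = 6.4002 + 0.1198 = 6.52 m²·K/W
Q = 108 × (20.73 − (-8.156)) / 6.52 = 478.48 W
E = 478.48 W × 884.4 h / 1000 = 423.17 kWh
Cost = 423.17 × 0.1069 = $45.237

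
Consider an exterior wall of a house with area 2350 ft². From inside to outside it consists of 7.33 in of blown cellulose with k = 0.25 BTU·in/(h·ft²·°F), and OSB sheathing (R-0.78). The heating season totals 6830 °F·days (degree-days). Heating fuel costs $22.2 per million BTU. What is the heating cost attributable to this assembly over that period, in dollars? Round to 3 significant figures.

284 dollars

7.33/0.25 = 29.32
R_total = 29.32 + 0.78 = 30.1 ft²·°F·h/BTU
E = A × HDD × 24 / R = 2350 × 6830 × 24 / 30.1 = 12800000 BTU
Cost = 12800000/10⁶ × 22.2 = $284.1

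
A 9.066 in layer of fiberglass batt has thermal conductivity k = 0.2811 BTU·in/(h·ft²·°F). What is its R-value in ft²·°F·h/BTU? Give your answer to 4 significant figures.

R = L/k = 9.066/0.2811 = 32.252 ft²·°F·h/BTU

32.25 ft²·°F·h/BTU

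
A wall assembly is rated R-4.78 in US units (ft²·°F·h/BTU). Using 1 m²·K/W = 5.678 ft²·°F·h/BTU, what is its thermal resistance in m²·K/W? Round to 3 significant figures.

R_SI = 4.78/5.678 = 0.8418

0.842 m²·K/W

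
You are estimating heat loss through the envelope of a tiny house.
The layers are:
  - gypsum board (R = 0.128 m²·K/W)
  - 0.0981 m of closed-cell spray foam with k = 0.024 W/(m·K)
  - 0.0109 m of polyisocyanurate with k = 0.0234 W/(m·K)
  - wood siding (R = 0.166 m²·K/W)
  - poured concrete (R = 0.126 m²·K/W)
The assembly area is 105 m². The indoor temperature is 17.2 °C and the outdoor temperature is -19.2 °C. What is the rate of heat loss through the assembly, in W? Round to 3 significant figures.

0.0981/0.024 = 4.088
0.0109/0.0234 = 0.4658
R_total = 0.128 + 4.088 + 0.4658 + 0.166 + 0.126 = 4.973 m²·K/W
Q = A·ΔT/R = 105 × (17.2 − (-19.2)) / 4.973 = 768.5 W

769 W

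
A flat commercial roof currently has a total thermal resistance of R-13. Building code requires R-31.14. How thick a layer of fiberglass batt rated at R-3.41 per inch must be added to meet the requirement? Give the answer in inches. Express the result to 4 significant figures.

5.320 in

ΔR = 31.14 − 13 = 18.14 ft²·°F·h/BTU
L = ΔR / (R/in) = 18.14/3.41 = 5.3196 in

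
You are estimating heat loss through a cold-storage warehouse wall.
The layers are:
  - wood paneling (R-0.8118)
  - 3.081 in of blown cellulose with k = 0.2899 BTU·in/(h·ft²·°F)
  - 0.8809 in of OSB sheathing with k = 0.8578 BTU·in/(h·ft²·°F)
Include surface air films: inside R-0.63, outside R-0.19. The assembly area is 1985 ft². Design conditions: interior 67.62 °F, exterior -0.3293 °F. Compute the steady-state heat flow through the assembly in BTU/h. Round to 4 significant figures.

10150 BTU/h

3.081/0.2899 = 10.628
0.8809/0.8578 = 1.0269
R_total = 0.63 + 0.8118 + 10.628 + 1.0269 + 0.19 = 13.287 ft²·°F·h/BTU
Q = A·ΔT/R = 1985 × (67.62 − (-0.3293)) / 13.287 = 10152 BTU/h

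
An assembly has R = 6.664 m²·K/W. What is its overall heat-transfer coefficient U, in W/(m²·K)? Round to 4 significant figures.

0.1501 W/(m²·K)

U = 1/R = 1/6.664 = 0.15006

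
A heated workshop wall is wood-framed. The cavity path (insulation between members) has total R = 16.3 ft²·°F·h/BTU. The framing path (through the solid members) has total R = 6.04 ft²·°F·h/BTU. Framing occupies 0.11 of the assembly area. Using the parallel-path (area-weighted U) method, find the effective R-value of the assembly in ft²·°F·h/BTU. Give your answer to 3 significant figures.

13.7 ft²·°F·h/BTU

U_eff = 0.89/16.3 + 0.11/6.04 = 0.0546 + 0.01821 = 0.07281
R_eff = 1/U_eff = 13.73 ft²·°F·h/BTU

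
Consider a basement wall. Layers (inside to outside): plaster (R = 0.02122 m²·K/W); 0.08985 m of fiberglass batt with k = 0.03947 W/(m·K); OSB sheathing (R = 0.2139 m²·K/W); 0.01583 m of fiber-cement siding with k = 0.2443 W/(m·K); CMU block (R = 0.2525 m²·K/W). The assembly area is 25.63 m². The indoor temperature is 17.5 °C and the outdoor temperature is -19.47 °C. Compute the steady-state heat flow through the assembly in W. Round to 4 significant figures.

335.0 W

0.08985/0.03947 = 2.2764
0.01583/0.2443 = 0.064797
R_total = 0.02122 + 2.2764 + 0.2139 + 0.064797 + 0.2525 = 2.8288 m²·K/W
Q = A·ΔT/R = 25.63 × (17.5 − (-19.47)) / 2.8288 = 334.96 W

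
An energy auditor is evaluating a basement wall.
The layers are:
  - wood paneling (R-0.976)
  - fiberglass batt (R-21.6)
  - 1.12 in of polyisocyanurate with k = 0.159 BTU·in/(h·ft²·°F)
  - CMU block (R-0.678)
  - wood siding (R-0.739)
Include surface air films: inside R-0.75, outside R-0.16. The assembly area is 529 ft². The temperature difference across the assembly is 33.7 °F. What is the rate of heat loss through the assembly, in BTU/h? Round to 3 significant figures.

1.12/0.159 = 7.044
R_total = 0.75 + 0.976 + 21.6 + 7.044 + 0.678 + 0.739 + 0.16 = 31.95 ft²·°F·h/BTU
Q = A·ΔT/R = 529 × 33.7 / 31.95 = 558 BTU/h

558 BTU/h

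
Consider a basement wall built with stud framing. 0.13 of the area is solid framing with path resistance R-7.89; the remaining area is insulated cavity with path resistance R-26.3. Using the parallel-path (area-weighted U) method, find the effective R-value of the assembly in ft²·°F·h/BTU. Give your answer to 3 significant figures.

20.2 ft²·°F·h/BTU

U_eff = 0.87/26.3 + 0.13/7.89 = 0.03308 + 0.01648 = 0.04956
R_eff = 1/U_eff = 20.18 ft²·°F·h/BTU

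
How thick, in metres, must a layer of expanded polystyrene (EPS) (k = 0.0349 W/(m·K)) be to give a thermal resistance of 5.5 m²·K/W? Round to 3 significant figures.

L = R·k = 5.5 × 0.0349 = 0.192 m

0.192 m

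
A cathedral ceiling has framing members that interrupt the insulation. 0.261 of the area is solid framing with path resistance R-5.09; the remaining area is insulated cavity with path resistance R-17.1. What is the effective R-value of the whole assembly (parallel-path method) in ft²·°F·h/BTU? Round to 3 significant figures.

U_eff = 0.739/17.1 + 0.261/5.09 = 0.04322 + 0.05128 = 0.09449
R_eff = 1/U_eff = 10.58 ft²·°F·h/BTU

10.6 ft²·°F·h/BTU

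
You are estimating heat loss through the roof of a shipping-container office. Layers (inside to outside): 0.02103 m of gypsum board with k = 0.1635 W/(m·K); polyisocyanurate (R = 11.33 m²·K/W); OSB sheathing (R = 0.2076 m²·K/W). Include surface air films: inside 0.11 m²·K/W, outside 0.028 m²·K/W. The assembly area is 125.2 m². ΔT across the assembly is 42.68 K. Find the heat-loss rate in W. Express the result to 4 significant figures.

452.7 W

0.02103/0.1635 = 0.12862
R_total = 0.11 + 0.12862 + 11.33 + 0.2076 + 0.028 = 11.804 m²·K/W
Q = A·ΔT/R = 125.2 × 42.68 / 11.804 = 452.68 W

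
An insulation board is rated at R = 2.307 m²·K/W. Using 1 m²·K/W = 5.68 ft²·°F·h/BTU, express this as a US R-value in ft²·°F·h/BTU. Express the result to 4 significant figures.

13.10 ft²·°F·h/BTU

R_US = 2.307 × 5.68 = 13.104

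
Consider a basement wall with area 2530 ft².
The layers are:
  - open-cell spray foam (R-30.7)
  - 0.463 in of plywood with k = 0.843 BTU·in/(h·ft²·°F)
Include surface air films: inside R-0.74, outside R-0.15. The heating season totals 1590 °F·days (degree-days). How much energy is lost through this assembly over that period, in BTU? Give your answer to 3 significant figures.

0.463/0.843 = 0.5492
R_total = 0.74 + 30.7 + 0.5492 + 0.15 = 32.14 ft²·°F·h/BTU
E = A × HDD × 24 / R = 2530 × 1590 × 24 / 32.14 = 3004000 BTU

3000000 BTU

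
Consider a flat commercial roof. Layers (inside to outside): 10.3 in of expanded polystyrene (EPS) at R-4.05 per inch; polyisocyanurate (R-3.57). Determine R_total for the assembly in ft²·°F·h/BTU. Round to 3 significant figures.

45.3 ft²·°F·h/BTU

10.3 × 4.05 = 41.72
R_total = 41.72 + 3.57 = 45.29 ft²·°F·h/BTU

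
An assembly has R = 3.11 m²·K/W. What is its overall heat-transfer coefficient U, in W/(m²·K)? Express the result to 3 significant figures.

U = 1/R = 1/3.11 = 0.3215

0.322 W/(m²·K)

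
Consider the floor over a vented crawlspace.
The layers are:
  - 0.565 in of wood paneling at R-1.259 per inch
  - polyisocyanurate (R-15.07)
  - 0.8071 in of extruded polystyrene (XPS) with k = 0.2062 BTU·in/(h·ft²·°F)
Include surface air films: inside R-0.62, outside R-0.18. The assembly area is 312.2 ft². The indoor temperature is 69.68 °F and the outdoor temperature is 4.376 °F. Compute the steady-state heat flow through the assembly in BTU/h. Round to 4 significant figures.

994.8 BTU/h

0.565 × 1.259 = 0.71133
0.8071/0.2062 = 3.9142
R_total = 0.62 + 0.71133 + 15.07 + 3.9142 + 0.18 = 20.495 ft²·°F·h/BTU
Q = A·ΔT/R = 312.2 × (69.68 − 4.376) / 20.495 = 994.75 BTU/h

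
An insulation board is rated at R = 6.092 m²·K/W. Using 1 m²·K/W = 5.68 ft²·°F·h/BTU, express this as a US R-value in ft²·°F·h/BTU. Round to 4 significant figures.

R_US = 6.092 × 5.68 = 34.603

34.60 ft²·°F·h/BTU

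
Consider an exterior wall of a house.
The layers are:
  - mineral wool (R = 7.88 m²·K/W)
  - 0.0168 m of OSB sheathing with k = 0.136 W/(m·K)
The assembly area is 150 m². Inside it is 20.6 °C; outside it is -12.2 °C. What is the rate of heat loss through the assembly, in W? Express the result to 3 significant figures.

615 W

0.0168/0.136 = 0.1235
R_total = 7.88 + 0.1235 = 8.004 m²·K/W
Q = A·ΔT/R = 150 × (20.6 − (-12.2)) / 8.004 = 614.7 W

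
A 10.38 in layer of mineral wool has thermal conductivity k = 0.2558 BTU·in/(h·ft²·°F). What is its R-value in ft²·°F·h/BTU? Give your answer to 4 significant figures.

R = L/k = 10.38/0.2558 = 40.579 ft²·°F·h/BTU

40.58 ft²·°F·h/BTU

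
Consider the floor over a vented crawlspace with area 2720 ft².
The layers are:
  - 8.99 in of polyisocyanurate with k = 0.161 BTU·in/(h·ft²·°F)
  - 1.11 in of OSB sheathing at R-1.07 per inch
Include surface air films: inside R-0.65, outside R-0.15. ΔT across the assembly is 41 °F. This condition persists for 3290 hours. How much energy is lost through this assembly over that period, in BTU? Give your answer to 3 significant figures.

6340000 BTU

8.99/0.161 = 55.84
1.11 × 1.07 = 1.188
R_total = 0.65 + 55.84 + 1.188 + 0.15 = 57.83 ft²·°F·h/BTU
Q = 2720 × 41 / 57.83 = 1929 BTU/h
E = 1929 × 3290 = 6345000 BTU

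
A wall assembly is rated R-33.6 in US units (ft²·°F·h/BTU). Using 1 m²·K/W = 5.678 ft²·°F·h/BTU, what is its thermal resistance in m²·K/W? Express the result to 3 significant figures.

R_SI = 33.6/5.678 = 5.918

5.92 m²·K/W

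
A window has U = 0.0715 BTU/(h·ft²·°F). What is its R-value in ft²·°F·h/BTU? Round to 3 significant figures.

R = 1/U = 1/0.0715 = 13.99

14.0 ft²·°F·h/BTU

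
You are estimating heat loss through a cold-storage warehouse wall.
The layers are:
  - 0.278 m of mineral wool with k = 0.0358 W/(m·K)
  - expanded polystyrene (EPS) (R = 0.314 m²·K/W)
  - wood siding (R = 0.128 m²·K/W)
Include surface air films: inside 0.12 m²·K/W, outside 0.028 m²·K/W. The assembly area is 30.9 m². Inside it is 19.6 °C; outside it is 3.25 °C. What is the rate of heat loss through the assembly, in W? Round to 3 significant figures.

60.5 W

0.278/0.0358 = 7.765
R_total = 0.12 + 7.765 + 0.314 + 0.128 + 0.028 = 8.355 m²·K/W
Q = A·ΔT/R = 30.9 × (19.6 − 3.25) / 8.355 = 60.47 W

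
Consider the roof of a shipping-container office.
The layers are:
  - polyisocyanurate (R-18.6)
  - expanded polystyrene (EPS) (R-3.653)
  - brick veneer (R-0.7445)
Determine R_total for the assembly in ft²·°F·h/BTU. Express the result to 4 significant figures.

23.00 ft²·°F·h/BTU

R_total = 18.6 + 3.653 + 0.7445 = 22.998 ft²·°F·h/BTU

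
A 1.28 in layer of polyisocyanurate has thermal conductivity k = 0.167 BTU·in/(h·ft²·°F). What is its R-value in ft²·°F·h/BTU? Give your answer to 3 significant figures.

R = L/k = 1.28/0.167 = 7.665 ft²·°F·h/BTU

7.66 ft²·°F·h/BTU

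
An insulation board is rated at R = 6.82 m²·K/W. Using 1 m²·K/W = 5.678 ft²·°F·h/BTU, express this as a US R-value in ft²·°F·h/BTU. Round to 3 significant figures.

38.7 ft²·°F·h/BTU

R_US = 6.82 × 5.678 = 38.72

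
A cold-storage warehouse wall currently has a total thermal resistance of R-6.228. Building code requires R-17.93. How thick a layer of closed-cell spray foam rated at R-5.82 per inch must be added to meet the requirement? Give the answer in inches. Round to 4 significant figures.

ΔR = 17.93 − 6.228 = 11.702 ft²·°F·h/BTU
L = ΔR / (R/in) = 11.702/5.82 = 2.0107 in

2.011 in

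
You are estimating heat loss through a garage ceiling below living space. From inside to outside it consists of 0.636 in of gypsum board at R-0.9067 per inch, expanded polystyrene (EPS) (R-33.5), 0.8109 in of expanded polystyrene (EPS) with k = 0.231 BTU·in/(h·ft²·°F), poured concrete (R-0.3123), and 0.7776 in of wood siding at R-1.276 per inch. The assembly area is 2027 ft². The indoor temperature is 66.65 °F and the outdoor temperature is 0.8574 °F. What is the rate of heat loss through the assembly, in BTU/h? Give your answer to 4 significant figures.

3429 BTU/h

0.636 × 0.9067 = 0.57666
0.8109/0.231 = 3.5104
0.7776 × 1.276 = 0.99222
R_total = 0.57666 + 33.5 + 3.5104 + 0.3123 + 0.99222 = 38.892 ft²·°F·h/BTU
Q = A·ΔT/R = 2027 × (66.65 − 0.8574) / 38.892 = 3429.1 BTU/h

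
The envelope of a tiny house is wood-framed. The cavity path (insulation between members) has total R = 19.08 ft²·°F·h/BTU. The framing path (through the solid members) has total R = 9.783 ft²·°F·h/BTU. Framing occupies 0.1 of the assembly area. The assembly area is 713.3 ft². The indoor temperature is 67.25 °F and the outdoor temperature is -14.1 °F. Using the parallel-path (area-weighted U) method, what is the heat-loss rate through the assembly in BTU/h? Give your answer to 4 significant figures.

3330 BTU/h

U_eff = 0.9/19.08 + 0.1/9.783 = 0.04717 + 0.010222 = 0.057392
R_eff = 1/U_eff = 17.424 ft²·°F·h/BTU
Q = 713.3 × (67.25 − (-14.1)) / 17.424 = 3330.3 BTU/h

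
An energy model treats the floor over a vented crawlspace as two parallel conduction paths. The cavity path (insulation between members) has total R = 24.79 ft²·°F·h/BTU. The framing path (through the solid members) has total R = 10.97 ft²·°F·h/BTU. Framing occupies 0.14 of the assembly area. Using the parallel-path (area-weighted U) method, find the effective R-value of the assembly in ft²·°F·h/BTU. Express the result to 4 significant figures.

U_eff = 0.86/24.79 + 0.14/10.97 = 0.034691 + 0.012762 = 0.047453
R_eff = 1/U_eff = 21.073 ft²·°F·h/BTU

21.07 ft²·°F·h/BTU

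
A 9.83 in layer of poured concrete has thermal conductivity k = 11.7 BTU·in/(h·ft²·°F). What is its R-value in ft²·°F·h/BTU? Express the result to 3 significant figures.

R = L/k = 9.83/11.7 = 0.8402 ft²·°F·h/BTU

0.840 ft²·°F·h/BTU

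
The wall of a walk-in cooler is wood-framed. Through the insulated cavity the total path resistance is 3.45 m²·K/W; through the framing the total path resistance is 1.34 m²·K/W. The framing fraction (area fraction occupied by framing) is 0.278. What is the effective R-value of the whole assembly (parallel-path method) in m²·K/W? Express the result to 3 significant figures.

U_eff = 0.722/3.45 + 0.278/1.34 = 0.2093 + 0.2075 = 0.4167
R_eff = 1/U_eff = 2.4 m²·K/W

2.40 m²·K/W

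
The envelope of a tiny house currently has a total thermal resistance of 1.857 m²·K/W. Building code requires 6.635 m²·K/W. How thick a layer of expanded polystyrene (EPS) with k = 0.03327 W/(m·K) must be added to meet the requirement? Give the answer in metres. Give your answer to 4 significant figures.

ΔR = 6.635 − 1.857 = 4.778 m²·K/W
L = ΔR × k = 4.778 × 0.03327 = 0.15896 m

0.1590 m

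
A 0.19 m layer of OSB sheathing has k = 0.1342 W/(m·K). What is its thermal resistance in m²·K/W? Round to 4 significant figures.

R = L/k = 0.19/0.1342 = 1.4158 m²·K/W

1.416 m²·K/W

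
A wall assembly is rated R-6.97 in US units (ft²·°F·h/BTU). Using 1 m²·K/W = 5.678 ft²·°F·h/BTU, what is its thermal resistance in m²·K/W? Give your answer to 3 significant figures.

1.23 m²·K/W

R_SI = 6.97/5.678 = 1.228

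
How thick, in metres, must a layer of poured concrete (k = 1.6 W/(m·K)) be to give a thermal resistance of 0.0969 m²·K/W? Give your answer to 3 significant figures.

L = R·k = 0.0969 × 1.6 = 0.155 m

0.155 m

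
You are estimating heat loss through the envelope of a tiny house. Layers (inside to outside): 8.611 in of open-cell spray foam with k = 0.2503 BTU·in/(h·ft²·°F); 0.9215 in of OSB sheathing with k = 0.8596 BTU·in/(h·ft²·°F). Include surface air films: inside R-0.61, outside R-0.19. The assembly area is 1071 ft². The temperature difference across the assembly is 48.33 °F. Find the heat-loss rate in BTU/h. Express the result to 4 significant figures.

1427 BTU/h

8.611/0.2503 = 34.403
0.9215/0.8596 = 1.072
R_total = 0.61 + 34.403 + 1.072 + 0.19 = 36.275 ft²·°F·h/BTU
Q = A·ΔT/R = 1071 × 48.33 / 36.275 = 1426.9 BTU/h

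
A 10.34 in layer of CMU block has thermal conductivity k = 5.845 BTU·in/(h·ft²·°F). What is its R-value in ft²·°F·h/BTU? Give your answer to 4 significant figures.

R = L/k = 10.34/5.845 = 1.769 ft²·°F·h/BTU

1.769 ft²·°F·h/BTU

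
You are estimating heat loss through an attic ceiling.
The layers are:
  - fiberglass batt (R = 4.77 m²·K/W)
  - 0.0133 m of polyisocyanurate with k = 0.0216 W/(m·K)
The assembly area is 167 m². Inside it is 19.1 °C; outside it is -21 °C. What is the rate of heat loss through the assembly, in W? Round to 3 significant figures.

1240 W

0.0133/0.0216 = 0.6157
R_total = 4.77 + 0.6157 = 5.386 m²·K/W
Q = A·ΔT/R = 167 × (19.1 − (-21)) / 5.386 = 1243 W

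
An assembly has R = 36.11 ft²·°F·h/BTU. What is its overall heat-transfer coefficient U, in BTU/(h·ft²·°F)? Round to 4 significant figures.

U = 1/R = 1/36.11 = 0.027693

0.02769 BTU/(h·ft²·°F)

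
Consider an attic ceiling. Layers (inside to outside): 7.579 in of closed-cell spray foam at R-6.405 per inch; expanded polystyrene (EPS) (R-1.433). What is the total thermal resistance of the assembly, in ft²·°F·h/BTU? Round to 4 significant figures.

49.98 ft²·°F·h/BTU

7.579 × 6.405 = 48.543
R_total = 48.543 + 1.433 = 49.976 ft²·°F·h/BTU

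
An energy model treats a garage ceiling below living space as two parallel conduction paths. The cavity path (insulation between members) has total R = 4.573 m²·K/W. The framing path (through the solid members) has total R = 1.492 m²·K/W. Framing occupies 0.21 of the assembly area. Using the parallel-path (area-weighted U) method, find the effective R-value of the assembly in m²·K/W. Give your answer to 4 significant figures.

3.190 m²·K/W

U_eff = 0.79/4.573 + 0.21/1.492 = 0.17275 + 0.14075 = 0.3135
R_eff = 1/U_eff = 3.1898 m²·K/W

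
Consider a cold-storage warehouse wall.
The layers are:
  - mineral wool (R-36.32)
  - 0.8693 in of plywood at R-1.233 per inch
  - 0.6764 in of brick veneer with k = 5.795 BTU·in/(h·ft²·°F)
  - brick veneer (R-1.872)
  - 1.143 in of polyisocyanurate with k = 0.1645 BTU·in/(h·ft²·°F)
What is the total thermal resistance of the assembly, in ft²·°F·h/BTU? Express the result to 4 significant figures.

46.33 ft²·°F·h/BTU

0.8693 × 1.233 = 1.0718
0.6764/5.795 = 0.11672
1.143/0.1645 = 6.9483
R_total = 36.32 + 1.0718 + 0.11672 + 1.872 + 6.9483 = 46.329 ft²·°F·h/BTU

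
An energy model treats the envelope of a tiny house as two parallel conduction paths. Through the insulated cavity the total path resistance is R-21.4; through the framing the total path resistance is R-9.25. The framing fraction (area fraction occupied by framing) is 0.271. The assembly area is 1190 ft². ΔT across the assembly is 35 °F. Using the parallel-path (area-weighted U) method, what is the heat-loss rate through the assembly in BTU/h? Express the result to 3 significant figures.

2640 BTU/h

U_eff = 0.729/21.4 + 0.271/9.25 = 0.03407 + 0.0293 = 0.06336
R_eff = 1/U_eff = 15.78 ft²·°F·h/BTU
Q = 1190 × 35 / 15.78 = 2639 BTU/h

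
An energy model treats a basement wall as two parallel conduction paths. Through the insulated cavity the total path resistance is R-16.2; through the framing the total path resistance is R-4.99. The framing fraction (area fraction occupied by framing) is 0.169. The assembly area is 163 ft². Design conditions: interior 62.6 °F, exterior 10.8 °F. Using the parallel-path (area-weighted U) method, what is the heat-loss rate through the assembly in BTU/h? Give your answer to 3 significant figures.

U_eff = 0.831/16.2 + 0.169/4.99 = 0.0513 + 0.03387 = 0.08516
R_eff = 1/U_eff = 11.74 ft²·°F·h/BTU
Q = 163 × (62.6 − 10.8) / 11.74 = 719.1 BTU/h

719 BTU/h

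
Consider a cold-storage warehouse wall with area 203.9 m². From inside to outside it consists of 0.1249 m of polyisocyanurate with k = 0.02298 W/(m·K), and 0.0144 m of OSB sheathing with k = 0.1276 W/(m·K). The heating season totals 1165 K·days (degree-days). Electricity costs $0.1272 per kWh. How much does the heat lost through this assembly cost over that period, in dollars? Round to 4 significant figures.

0.1249/0.02298 = 5.4352
0.0144/0.1276 = 0.11285
R_total = 5.4352 + 0.11285 = 5.548 m²·K/W
E = A × HDD × 24 / R / 1000 = 203.9 × 1165 × 24 / 5.548 / 1000 = 1027.6 kWh
Cost = 1027.6 × 0.1272 = $130.71

130.7 dollars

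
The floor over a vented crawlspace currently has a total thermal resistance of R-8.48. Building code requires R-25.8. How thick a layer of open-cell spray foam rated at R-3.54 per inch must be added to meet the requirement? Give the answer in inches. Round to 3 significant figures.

4.89 in

ΔR = 25.8 − 8.48 = 17.32 ft²·°F·h/BTU
L = ΔR / (R/in) = 17.32/3.54 = 4.893 in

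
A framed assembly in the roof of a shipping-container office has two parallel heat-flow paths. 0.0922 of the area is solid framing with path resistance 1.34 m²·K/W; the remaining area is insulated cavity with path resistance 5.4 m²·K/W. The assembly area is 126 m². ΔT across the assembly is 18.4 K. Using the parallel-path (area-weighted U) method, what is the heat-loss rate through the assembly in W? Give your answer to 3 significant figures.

U_eff = 0.9078/5.4 + 0.0922/1.34 = 0.1681 + 0.06881 = 0.2369
R_eff = 1/U_eff = 4.221 m²·K/W
Q = 126 × 18.4 / 4.221 = 549.3 W

549 W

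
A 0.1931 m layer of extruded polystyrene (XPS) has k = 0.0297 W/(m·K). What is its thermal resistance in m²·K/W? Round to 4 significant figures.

6.502 m²·K/W

R = L/k = 0.1931/0.0297 = 6.5017 m²·K/W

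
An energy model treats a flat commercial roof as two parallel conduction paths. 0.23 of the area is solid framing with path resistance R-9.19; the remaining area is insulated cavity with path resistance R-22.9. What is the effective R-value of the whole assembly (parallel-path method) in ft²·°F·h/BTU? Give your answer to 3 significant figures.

17.0 ft²·°F·h/BTU

U_eff = 0.77/22.9 + 0.23/9.19 = 0.03362 + 0.02503 = 0.05865
R_eff = 1/U_eff = 17.05 ft²·°F·h/BTU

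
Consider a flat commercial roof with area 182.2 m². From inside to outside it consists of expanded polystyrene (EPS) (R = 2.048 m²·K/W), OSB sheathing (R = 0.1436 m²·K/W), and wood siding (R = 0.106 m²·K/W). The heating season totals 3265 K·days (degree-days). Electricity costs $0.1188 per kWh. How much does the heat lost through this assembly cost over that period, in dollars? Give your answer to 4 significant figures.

738.2 dollars

R_total = 2.048 + 0.1436 + 0.106 = 2.2976 m²·K/W
E = A × HDD × 24 / R / 1000 = 182.2 × 3265 × 24 / 2.2976 / 1000 = 6214 kWh
Cost = 6214 × 0.1188 = $738.22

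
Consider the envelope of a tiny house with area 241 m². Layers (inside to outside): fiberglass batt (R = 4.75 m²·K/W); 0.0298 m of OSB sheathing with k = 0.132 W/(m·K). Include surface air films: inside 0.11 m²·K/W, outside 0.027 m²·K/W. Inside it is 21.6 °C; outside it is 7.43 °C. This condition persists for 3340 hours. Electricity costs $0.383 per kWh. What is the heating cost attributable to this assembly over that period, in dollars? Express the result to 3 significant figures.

0.0298/0.132 = 0.2258
R_total = 0.11 + 4.75 + 0.2258 + 0.027 = 5.113 m²·K/W
Q = 241 × (21.6 − 7.43) / 5.113 = 667.9 W
E = 667.9 W × 3340 h / 1000 = 2231 kWh
Cost = 2231 × 0.383 = $854.4

854 dollars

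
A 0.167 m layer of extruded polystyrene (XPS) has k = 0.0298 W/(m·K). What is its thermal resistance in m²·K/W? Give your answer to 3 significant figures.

5.60 m²·K/W

R = L/k = 0.167/0.0298 = 5.604 m²·K/W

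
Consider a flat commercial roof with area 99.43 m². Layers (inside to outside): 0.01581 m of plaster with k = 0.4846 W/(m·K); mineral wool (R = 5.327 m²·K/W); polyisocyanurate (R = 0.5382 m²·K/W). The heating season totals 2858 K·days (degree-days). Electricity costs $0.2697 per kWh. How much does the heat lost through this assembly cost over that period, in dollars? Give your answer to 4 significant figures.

311.9 dollars

0.01581/0.4846 = 0.032625
R_total = 0.032625 + 5.327 + 0.5382 = 5.8978 m²·K/W
E = A × HDD × 24 / R / 1000 = 99.43 × 2858 × 24 / 5.8978 / 1000 = 1156.4 kWh
Cost = 1156.4 × 0.2697 = $311.87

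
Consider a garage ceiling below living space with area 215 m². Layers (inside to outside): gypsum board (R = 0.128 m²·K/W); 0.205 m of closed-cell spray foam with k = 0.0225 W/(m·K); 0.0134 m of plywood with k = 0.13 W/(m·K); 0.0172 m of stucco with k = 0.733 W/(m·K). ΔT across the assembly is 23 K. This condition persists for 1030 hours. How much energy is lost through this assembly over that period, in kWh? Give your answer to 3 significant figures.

0.205/0.0225 = 9.111
0.0134/0.13 = 0.1031
0.0172/0.733 = 0.02347
R_total = 0.128 + 9.111 + 0.1031 + 0.02347 = 9.366 m²·K/W
Q = 215 × 23 / 9.366 = 528 W
E = 528 W × 1030 h / 1000 = 543.8 kWh

544 kWh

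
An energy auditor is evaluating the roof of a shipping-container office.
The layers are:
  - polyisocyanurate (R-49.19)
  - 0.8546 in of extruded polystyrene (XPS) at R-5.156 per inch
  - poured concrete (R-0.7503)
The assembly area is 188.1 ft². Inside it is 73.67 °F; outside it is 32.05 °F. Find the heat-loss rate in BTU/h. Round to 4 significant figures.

144.1 BTU/h

0.8546 × 5.156 = 4.4063
R_total = 49.19 + 4.4063 + 0.7503 = 54.347 ft²·°F·h/BTU
Q = A·ΔT/R = 188.1 × (73.67 − 32.05) / 54.347 = 144.05 BTU/h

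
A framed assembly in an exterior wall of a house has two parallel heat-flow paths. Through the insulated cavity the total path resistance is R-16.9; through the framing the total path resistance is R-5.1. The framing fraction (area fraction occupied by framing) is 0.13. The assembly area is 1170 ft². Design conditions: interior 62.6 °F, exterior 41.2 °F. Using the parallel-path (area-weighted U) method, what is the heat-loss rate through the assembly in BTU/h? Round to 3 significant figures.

U_eff = 0.87/16.9 + 0.13/5.1 = 0.05148 + 0.02549 = 0.07697
R_eff = 1/U_eff = 12.99 ft²·°F·h/BTU
Q = 1170 × (62.6 − 41.2) / 12.99 = 1927 BTU/h

1930 BTU/h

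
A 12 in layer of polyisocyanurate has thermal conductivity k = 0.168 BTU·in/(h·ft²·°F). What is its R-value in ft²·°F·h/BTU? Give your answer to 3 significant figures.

R = L/k = 12/0.168 = 71.43 ft²·°F·h/BTU

71.4 ft²·°F·h/BTU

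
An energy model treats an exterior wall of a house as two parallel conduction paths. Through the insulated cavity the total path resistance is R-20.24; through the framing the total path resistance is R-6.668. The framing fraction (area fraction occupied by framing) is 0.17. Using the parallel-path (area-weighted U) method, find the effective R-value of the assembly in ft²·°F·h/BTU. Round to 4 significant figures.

15.04 ft²·°F·h/BTU

U_eff = 0.83/20.24 + 0.17/6.668 = 0.041008 + 0.025495 = 0.066503
R_eff = 1/U_eff = 15.037 ft²·°F·h/BTU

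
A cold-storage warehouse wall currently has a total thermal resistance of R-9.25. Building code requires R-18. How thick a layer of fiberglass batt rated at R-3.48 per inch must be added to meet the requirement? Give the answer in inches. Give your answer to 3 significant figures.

2.51 in

ΔR = 18 − 9.25 = 8.75 ft²·°F·h/BTU
L = ΔR / (R/in) = 8.75/3.48 = 2.514 in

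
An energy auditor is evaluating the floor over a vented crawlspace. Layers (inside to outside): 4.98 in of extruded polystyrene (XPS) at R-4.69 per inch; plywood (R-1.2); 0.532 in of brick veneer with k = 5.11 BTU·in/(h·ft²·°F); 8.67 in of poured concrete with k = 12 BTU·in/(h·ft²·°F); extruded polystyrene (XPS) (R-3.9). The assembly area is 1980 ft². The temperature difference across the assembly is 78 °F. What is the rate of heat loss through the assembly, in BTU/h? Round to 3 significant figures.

4.98 × 4.69 = 23.36
0.532/5.11 = 0.1041
8.67/12 = 0.7225
R_total = 23.36 + 1.2 + 0.1041 + 0.7225 + 3.9 = 29.28 ft²·°F·h/BTU
Q = A·ΔT/R = 1980 × 78 / 29.28 = 5274 BTU/h

5270 BTU/h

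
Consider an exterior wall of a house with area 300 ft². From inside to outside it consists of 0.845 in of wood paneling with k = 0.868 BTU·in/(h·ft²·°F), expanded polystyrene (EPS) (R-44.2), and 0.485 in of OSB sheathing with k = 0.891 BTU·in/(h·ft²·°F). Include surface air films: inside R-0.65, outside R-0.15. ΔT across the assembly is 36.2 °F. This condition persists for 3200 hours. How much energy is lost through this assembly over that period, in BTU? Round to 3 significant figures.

747000 BTU

0.845/0.868 = 0.9735
0.485/0.891 = 0.5443
R_total = 0.65 + 0.9735 + 44.2 + 0.5443 + 0.15 = 46.52 ft²·°F·h/BTU
Q = 300 × 36.2 / 46.52 = 233.5 BTU/h
E = 233.5 × 3200 = 747100 BTU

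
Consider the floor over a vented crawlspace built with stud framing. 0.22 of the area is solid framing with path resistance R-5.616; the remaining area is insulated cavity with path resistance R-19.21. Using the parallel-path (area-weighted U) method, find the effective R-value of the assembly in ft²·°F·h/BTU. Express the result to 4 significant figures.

U_eff = 0.78/19.21 + 0.22/5.616 = 0.040604 + 0.039174 = 0.079778
R_eff = 1/U_eff = 12.535 ft²·°F·h/BTU

12.53 ft²·°F·h/BTU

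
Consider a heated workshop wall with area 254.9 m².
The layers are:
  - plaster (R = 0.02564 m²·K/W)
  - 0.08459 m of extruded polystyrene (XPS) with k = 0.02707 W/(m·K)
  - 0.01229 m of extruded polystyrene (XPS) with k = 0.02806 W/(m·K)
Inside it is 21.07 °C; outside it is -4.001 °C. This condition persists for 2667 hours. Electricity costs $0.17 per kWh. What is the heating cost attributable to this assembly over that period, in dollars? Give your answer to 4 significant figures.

807.4 dollars

0.08459/0.02707 = 3.1249
0.01229/0.02806 = 0.43799
R_total = 0.02564 + 3.1249 + 0.43799 = 3.5885 m²·K/W
Q = 254.9 × (21.07 − (-4.001)) / 3.5885 = 1780.9 W
E = 1780.9 W × 2667 h / 1000 = 4749.6 kWh
Cost = 4749.6 × 0.17 = $807.42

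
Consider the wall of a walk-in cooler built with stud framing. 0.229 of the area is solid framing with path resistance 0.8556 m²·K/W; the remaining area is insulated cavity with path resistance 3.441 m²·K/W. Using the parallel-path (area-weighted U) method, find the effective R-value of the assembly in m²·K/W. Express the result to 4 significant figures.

2.034 m²·K/W

U_eff = 0.771/3.441 + 0.229/0.8556 = 0.22406 + 0.26765 = 0.49171
R_eff = 1/U_eff = 2.0337 m²·K/W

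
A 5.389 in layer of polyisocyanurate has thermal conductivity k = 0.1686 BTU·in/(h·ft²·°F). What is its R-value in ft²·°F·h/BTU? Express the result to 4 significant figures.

31.96 ft²·°F·h/BTU

R = L/k = 5.389/0.1686 = 31.963 ft²·°F·h/BTU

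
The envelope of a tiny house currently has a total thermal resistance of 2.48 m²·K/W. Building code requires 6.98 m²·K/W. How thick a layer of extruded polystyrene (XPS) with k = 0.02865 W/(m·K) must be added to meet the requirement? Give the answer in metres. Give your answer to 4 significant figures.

0.1289 m

ΔR = 6.98 − 2.48 = 4.5 m²·K/W
L = ΔR × k = 4.5 × 0.02865 = 0.12892 m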